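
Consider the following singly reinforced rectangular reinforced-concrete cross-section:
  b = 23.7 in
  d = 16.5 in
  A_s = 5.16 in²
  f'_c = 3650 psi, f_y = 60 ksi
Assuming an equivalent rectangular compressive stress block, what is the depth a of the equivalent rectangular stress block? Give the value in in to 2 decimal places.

T = A_s f_y = 5.16 × 60 = 309.6 kips.
a = T/(0.85 f'_c b) = 309.6/(0.85 × 3.65 × 23.7) = 4.21 in.

a ≈ 4.21 in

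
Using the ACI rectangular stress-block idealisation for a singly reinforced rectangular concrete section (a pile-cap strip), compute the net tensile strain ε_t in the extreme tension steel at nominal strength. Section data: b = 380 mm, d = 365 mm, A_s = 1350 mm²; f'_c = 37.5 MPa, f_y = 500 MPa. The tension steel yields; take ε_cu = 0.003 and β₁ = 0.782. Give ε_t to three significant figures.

ε_t ≈ 0.0124

a = A_s f_y/(0.85 f'_c b) = 55.73 mm.
β₁ = 0.782, so c = a/β₁ = 55.73/0.782 = 71.27 mm.
From the linear strain diagram with ε_cu = 0.003: ε_t = 0.003 (d − c)/c = 0.003 × (365 − 71.27)/71.27 = 0.0124.
Since ε_t ≥ 0.005, the section is tension-controlled.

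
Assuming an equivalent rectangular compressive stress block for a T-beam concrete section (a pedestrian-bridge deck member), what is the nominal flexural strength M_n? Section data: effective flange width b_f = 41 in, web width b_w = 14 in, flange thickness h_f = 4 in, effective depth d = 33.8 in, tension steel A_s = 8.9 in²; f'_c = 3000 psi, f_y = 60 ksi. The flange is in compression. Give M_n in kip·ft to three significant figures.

M_n ≈ 1380 kip·ft

Tension: T = A_s f_y = 8.9 × 60 = 534 kips.
Try a within the flange: a = T/(0.85 f'_c b_f) = 534/(0.85 × 3 × 41) = 5.108 in.
a = 5.108 > h_f = 4 in: the block extends into the web. Split into flange-overhang and web parts.
C_f = 0.85 f'_c (b_f − b_w) h_f = 0.85 × 3 × (41 − 14) × 4 = 275.4 kips.
Remaining web compression depth: a_w = (T − C_f)/(0.85 f'_c b_w) = (534 − 275.4)/(0.85 × 3 × 14) = 7.244 in.
M_n = C_f(d − h_f/2) + (T − C_f)(d − a_w/2) = 275.4 × (33.8 − 2) + 258.6 × (33.8 − 3.622) = 8757.7 + 7804.0 = 16561.7 kip·in.
M_n = 16561.7/12 = 1380.14 kip·ft.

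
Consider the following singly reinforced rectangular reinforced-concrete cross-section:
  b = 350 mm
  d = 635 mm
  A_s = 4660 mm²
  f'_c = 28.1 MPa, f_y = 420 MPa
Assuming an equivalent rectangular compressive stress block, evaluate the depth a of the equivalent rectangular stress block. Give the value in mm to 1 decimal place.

a ≈ 234.1 mm

T = A_s f_y = 4660 × 420 = 1957200 N = 1957.2 kN.
Setting C = 0.85 f'_c a b equal to T: a = 1957200/(0.85 × 28.1 × 350) = 234.1 mm.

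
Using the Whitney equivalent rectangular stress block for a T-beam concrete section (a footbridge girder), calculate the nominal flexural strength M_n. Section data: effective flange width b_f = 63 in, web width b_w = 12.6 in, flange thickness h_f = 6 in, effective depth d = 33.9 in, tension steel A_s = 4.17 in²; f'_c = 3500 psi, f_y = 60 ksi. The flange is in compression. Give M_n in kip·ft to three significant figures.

Tension: T = A_s f_y = 4.17 × 60 = 250.2 kips.
Try a within the flange: a = T/(0.85 f'_c b_f) = 250.2/(0.85 × 3.5 × 63) = 1.335 in.
Since a = 1.335 ≤ h_f = 6 in, the stress block lies entirely in the flange; analyse as a rectangular beam of width b_f.
M_n = T(d − a/2) = 250.2 × (33.9 − 0.6675) = 8314.8 kip·in.
M_n = 8314.8/12 = 692.90 kip·ft.

M_n ≈ 693 kip·ft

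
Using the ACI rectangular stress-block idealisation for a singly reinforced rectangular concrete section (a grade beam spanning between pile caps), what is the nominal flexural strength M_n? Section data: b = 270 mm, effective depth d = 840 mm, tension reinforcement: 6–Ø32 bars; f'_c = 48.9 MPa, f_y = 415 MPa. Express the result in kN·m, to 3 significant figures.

M_n ≈ 1500 kN·m

A_s = 6 × 804 = 4824 mm².
T = A_s f_y = 4824 × 415 = 2001960 N = 2001.96 kN.
From C = T: a = T/(0.85 f'_c b) = 2001960/(0.85 × 48.9 × 270) = 178.39 mm.
M_n = T(d − a/2) = 2001.96 kN × (840 − 89.195) mm = 1503.08 kN·m.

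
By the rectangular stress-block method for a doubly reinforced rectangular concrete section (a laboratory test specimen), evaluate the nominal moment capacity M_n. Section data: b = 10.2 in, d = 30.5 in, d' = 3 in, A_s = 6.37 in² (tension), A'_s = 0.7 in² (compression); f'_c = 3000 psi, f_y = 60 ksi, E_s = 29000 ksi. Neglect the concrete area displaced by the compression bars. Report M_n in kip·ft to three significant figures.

M_n ≈ 776 kip·ft

Assume both steels yield.
a = (A_s − A'_s) f_y/(0.85 f'_c b) = (6.37 − 0.7) × 60/(0.85 × 3 × 10.2) = 13.080 in.
c = a/β₁ = 13.080/0.85 = 15.388 in; ε'_s = 0.003(c − d')/c = 0.0024 ≥ ε_y = 0.0021, so the compression steel yields.
M_n = (A_s − A'_s) f_y (d − a/2) + A'_s f_y (d − d') = 340.2 × (30.5 − 6.54) + 42 × (30.5 − 3) = 8151.2 + 1155.0 = 9306.2 kip·in = 9306.2/12 = 775.52 kip·ft.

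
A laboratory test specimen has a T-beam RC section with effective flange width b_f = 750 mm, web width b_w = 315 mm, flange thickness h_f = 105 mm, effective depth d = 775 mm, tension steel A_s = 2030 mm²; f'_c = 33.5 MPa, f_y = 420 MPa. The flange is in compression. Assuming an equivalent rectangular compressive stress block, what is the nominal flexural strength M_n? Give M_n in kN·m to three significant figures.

Tension: T = A_s f_y = 2030 × 420 = 852600 N.
Try a within the flange: a = T/(0.85 f'_c b_f) = 852600/(0.85 × 33.5 × 750) = 39.92 mm.
Since a = 39.92 ≤ h_f = 105 mm, the stress block lies entirely in the flange; analyse as a rectangular beam of width b_f.
M_n = T(d − a/2) = 852600 × (775 − 19.96) = 643.75 × 10⁶ N·mm.
M_n = 643.75 kN·m.

M_n ≈ 644 kN·m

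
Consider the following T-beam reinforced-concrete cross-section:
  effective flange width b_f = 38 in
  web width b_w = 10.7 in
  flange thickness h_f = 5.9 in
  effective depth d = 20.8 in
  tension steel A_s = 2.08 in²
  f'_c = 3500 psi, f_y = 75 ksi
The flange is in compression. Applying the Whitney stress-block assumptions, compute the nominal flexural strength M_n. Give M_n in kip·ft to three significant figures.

M_n ≈ 261 kip·ft

Tension: T = A_s f_y = 2.08 × 75 = 156 kips.
Try a within the flange: a = T/(0.85 f'_c b_f) = 156/(0.85 × 3.5 × 38) = 1.380 in.
Since a = 1.380 ≤ h_f = 5.9 in, the stress block lies entirely in the flange; analyse as a rectangular beam of width b_f.
M_n = T(d − a/2) = 156 × (20.8 − 0.69) = 3137.2 kip·in.
M_n = 3137.2/12 = 261.43 kip·ft.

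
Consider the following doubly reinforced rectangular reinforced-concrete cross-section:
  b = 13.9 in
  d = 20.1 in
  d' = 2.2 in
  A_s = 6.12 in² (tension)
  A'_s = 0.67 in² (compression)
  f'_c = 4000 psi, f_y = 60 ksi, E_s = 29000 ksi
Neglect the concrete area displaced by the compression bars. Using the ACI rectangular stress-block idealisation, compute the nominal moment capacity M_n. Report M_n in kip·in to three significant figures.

M_n ≈ 6160 kip·in

Assume both steels yield.
a = (A_s − A'_s) f_y/(0.85 f'_c b) = (6.12 − 0.67) × 60/(0.85 × 4 × 13.9) = 6.919 in.
c = a/β₁ = 6.919/0.85 = 8.140 in; ε'_s = 0.003(c − d')/c = 0.0022 ≥ ε_y = 0.0021, so the compression steel yields.
M_n = (A_s − A'_s) f_y (d − a/2) + A'_s f_y (d − d') = 327 × (20.1 − 3.4595) + 40.2 × (20.1 − 2.2) = 5441.4 + 719.6 = 6161.0 kip·in.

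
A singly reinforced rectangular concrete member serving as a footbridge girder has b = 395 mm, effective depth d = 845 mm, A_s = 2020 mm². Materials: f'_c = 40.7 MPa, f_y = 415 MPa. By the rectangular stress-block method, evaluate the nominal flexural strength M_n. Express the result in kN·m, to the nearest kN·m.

T = A_s f_y = 2020 × 415 = 838300 N = 838.3 kN.
From C = T: a = T/(0.85 f'_c b) = 838300/(0.85 × 40.7 × 395) = 61.35 mm.
M_n = T(d − a/2) = 838.3 kN × (845 − 30.675) mm = 682.65 kN·m.

M_n ≈ 683 kN·m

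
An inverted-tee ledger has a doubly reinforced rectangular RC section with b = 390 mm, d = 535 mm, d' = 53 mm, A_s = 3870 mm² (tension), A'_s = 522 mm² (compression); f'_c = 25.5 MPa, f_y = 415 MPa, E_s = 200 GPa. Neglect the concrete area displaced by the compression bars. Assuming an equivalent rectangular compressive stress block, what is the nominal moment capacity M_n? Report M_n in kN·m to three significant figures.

Assume both tension and compression steel yield.
Net tension couple steel: A_s − A'_s = 3348 mm².
a = (A_s − A'_s) f_y / (0.85 f'_c b) = 1389420/(0.85 × 25.5 × 390) = 164.37 mm.
c = a/β₁ = 164.37/0.85 = 193.38 mm; ε'_s = 0.003(c − d')/c = 0.0022 ≥ f_y/E_s = 0.0021, so compression steel does yield.
M_n = (A_s − A'_s) f_y (d − a/2) + A'_s f_y (d − d') = [1389420 × (535 − 82.185) + 216630 × (535 − 53)] × 10⁻⁶ = 629.15 + 104.42 = 733.57 kN·m.

M_n ≈ 734 kN·m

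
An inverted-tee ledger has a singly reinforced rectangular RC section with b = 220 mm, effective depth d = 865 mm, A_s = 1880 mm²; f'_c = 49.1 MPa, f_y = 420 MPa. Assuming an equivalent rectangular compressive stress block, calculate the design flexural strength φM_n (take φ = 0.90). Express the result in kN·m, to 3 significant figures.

φM_n ≈ 584 kN·m

T = A_s f_y = 1880 × 420 = 789600 N = 789.6 kN.
From C = T: a = T/(0.85 f'_c b) = 789600/(0.85 × 49.1 × 220) = 86.00 mm.
M_n = T(d − a/2) = 789.6 kN × (865 − 43) mm = 649.05 kN·m.
φM_n = 0.90 × 649.05 = 584.15 kN·m.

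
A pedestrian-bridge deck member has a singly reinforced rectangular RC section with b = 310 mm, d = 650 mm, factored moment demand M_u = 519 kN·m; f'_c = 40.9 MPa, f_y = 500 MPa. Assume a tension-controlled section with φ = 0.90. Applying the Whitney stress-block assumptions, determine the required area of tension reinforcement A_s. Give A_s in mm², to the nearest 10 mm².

A_s ≈ 1900 mm²

M_n = M_u/φ = 519/0.90 = 576.667 kN·m.
With M_n = 0.85 f'_c a b (d − a/2), solve the quadratic for a:
a = d − √(d² − 2M_n/(0.85 f'_c b)) = 650 − √(650² − 2 × 576.667×10⁶/(0.85 × 40.9 × 310)) = 88.32 mm.
A_s = 0.85 f'_c a b / f_y = 0.85 × 40.9 × 88.32 × 310 / 500 = 1903.7 mm².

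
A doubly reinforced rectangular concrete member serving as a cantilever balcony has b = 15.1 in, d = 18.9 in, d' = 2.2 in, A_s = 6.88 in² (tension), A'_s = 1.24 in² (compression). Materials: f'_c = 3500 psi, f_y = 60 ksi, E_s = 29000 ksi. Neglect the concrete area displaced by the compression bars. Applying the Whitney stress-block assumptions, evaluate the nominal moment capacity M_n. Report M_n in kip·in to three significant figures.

Assume both steels yield.
a = (A_s − A'_s) f_y/(0.85 f'_c b) = (6.88 − 1.24) × 60/(0.85 × 3.5 × 15.1) = 7.533 in.
c = a/β₁ = 7.533/0.85 = 8.862 in; ε'_s = 0.003(c − d')/c = 0.0023 ≥ ε_y = 0.0021, so the compression steel yields.
M_n = (A_s − A'_s) f_y (d − a/2) + A'_s f_y (d − d') = 338.4 × (18.9 − 3.7665) + 74.4 × (18.9 − 2.2) = 5121.2 + 1242.5 = 6363.7 kip·in.

M_n ≈ 6360 kip·in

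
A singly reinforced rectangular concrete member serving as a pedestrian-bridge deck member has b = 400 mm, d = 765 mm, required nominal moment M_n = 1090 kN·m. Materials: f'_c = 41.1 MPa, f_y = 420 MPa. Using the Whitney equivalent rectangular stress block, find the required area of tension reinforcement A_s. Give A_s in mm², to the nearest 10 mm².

A_s ≈ 3650 mm²

With M_n = 0.85 f'_c a b (d − a/2), solve the quadratic for a:
a = d − √(d² − 2M_n/(0.85 f'_c b)) = 765 − √(765² − 2 × 1090×10⁶/(0.85 × 41.1 × 400)) = 109.85 mm.
A_s = 0.85 f'_c a b / f_y = 0.85 × 41.1 × 109.85 × 400 / 420 = 3654.9 mm².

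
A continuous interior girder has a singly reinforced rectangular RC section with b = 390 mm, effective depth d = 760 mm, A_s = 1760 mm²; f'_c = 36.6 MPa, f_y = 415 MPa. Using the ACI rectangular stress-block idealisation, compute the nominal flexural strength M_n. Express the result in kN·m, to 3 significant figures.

M_n ≈ 533 kN·m

T = A_s f_y = 1760 × 415 = 730400 N = 730.4 kN.
From C = T: a = T/(0.85 f'_c b) = 730400/(0.85 × 36.6 × 390) = 60.20 mm.
M_n = T(d − a/2) = 730.4 kN × (760 − 30.1) mm = 533.12 kN·m.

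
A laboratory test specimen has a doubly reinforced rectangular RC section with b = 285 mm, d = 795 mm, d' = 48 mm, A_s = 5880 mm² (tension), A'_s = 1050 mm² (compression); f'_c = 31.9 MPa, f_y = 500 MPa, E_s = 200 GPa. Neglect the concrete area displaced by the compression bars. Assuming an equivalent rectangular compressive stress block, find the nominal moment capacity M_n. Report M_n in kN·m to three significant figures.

Assume both tension and compression steel yield.
Net tension couple steel: A_s − A'_s = 4830 mm².
a = (A_s − A'_s) f_y / (0.85 f'_c b) = 2415000/(0.85 × 31.9 × 285) = 312.51 mm.
c = a/β₁ = 312.51/0.822 = 380.18 mm; ε'_s = 0.003(c − d')/c = 0.0026 ≥ f_y/E_s = 0.0025, so compression steel does yield.
M_n = (A_s − A'_s) f_y (d − a/2) + A'_s f_y (d − d') = [2415000 × (795 − 156.255) + 525000 × (795 − 48)] × 10⁻⁶ = 1542.57 + 392.18 = 1934.75 kN·m.

M_n ≈ 1930 kN·m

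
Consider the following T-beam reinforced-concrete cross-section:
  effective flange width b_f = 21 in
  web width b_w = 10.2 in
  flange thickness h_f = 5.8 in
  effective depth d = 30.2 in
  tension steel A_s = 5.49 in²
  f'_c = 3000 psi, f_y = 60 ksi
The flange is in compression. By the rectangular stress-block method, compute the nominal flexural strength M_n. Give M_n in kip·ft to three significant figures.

Tension: T = A_s f_y = 5.49 × 60 = 329.4 kips.
Try a within the flange: a = T/(0.85 f'_c b_f) = 329.4/(0.85 × 3 × 21) = 6.151 in.
a = 6.151 > h_f = 5.8 in: the block extends into the web. Split into flange-overhang and web parts.
C_f = 0.85 f'_c (b_f − b_w) h_f = 0.85 × 3 × (21 − 10.2) × 5.8 = 159.7 kips.
Remaining web compression depth: a_w = (T − C_f)/(0.85 f'_c b_w) = (329.4 − 159.7)/(0.85 × 3 × 10.2) = 6.524 in.
M_n = C_f(d − h_f/2) + (T − C_f)(d − a_w/2) = 159.7 × (30.2 − 2.9) + 169.7 × (30.2 − 3.262) = 4359.8 + 4571.4 = 8931.2 kip·in.
M_n = 8931.2/12 = 744.27 kip·ft.

M_n ≈ 744 kip·ft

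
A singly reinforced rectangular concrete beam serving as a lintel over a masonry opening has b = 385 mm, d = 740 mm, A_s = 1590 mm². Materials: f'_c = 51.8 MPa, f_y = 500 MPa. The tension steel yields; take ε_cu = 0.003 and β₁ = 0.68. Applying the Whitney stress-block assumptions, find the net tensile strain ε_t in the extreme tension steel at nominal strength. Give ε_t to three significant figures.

ε_t ≈ 0.0292

a = A_s f_y/(0.85 f'_c b) = 46.90 mm.
β₁ = 0.68, so c = a/β₁ = 46.90/0.68 = 68.97 mm.
From the linear strain diagram with ε_cu = 0.003: ε_t = 0.003 (d − c)/c = 0.003 × (740 − 68.97)/68.97 = 0.0292.
Since ε_t ≥ 0.005, the section is tension-controlled.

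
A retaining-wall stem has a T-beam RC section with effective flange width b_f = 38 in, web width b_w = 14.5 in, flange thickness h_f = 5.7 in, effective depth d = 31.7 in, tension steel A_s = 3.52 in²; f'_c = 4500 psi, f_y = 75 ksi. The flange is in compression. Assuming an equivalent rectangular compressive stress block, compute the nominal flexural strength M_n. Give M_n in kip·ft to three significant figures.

Tension: T = A_s f_y = 3.52 × 75 = 264 kips.
Try a within the flange: a = T/(0.85 f'_c b_f) = 264/(0.85 × 4.5 × 38) = 1.816 in.
Since a = 1.816 ≤ h_f = 5.7 in, the stress block lies entirely in the flange; analyse as a rectangular beam of width b_f.
M_n = T(d − a/2) = 264 × (31.7 − 0.908) = 8129.1 kip·in.
M_n = 8129.1/12 = 677.43 kip·ft.

M_n ≈ 677 kip·ft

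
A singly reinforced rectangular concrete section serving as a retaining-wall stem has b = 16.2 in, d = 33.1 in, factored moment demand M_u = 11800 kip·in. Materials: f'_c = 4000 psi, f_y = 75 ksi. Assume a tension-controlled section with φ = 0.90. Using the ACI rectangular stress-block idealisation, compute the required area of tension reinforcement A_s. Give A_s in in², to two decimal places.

M_n = M_u/φ = 11800/0.90 = 13111.1 kip·in.
From M_n = 0.85 f'_c a b (d − a/2):
a = d − √(d² − 2M_n/(0.85 f'_c b)) = 33.1 − √(33.1² − 2 × 13111.1/(0.85 × 4 × 16.2)) = 8.210 in.
A_s = 0.85 f'_c a b / f_y = 0.85 × 4 × 8.210 × 16.2 / 75 = 6.029 in².

A_s ≈ 6.03 in²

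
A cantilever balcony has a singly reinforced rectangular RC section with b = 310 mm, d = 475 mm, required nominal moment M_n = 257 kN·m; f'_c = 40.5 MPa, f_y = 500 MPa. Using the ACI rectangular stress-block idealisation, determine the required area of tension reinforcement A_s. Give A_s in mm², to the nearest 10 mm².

With M_n = 0.85 f'_c a b (d − a/2), solve the quadratic for a:
a = d − √(d² − 2M_n/(0.85 f'_c b)) = 475 − √(475² − 2 × 257×10⁶/(0.85 × 40.5 × 310)) = 53.74 mm.
A_s = 0.85 f'_c a b / f_y = 0.85 × 40.5 × 53.74 × 310 / 500 = 1147.0 mm².

A_s ≈ 1150 mm²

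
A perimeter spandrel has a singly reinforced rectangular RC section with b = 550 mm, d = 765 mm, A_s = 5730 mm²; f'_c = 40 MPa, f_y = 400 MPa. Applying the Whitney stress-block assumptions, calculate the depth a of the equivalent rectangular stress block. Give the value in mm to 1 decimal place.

a ≈ 122.6 mm

T = A_s f_y = 5730 × 400 = 2292000 N = 2292 kN.
Setting C = 0.85 f'_c a b equal to T: a = 2292000/(0.85 × 40 × 550) = 122.6 mm.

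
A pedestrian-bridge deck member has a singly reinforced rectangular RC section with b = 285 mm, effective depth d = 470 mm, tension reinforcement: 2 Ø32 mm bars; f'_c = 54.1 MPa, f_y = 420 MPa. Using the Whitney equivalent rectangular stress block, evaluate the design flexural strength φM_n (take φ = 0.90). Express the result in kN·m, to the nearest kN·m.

φM_n ≈ 270 kN·m

A_s = 2 × 804 = 1608 mm².
T = A_s f_y = 1608 × 420 = 675360 N = 675.36 kN.
From C = T: a = T/(0.85 f'_c b) = 675360/(0.85 × 54.1 × 285) = 51.53 mm.
M_n = T(d − a/2) = 675.36 kN × (470 − 25.765) mm = 300.02 kN·m.
φM_n = 0.90 × 300.02 = 270.02 kN·m.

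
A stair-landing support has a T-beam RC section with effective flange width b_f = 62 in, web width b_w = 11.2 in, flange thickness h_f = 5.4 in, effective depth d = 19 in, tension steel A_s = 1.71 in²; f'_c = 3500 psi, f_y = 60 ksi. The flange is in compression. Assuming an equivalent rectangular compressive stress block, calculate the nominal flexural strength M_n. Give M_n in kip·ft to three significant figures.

M_n ≈ 160 kip·ft

Tension: T = A_s f_y = 1.71 × 60 = 102.6 kips.
Try a within the flange: a = T/(0.85 f'_c b_f) = 102.6/(0.85 × 3.5 × 62) = 0.556 in.
Since a = 0.556 ≤ h_f = 5.4 in, the stress block lies entirely in the flange; analyse as a rectangular beam of width b_f.
M_n = T(d − a/2) = 102.6 × (19 − 0.278) = 1920.9 kip·in.
M_n = 1920.9/12 = 160.08 kip·ft.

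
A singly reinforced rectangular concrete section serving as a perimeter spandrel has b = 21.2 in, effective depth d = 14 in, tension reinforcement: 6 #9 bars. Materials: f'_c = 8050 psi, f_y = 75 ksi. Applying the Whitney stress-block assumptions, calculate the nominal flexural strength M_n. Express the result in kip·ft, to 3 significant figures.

A_s = 6 × 1 = 6 in².
T = A_s f_y = 6 × 75 = 450 kips.
a = T/(0.85 f'_c b) = 450/(0.85 × 8.05 × 21.2) = 3.102 in.
M_n = T(d − a/2) = 450 × (14 − 1.551) = 5602.1 kip·in = 5602.1/12 = 466.84 kip·ft.

M_n ≈ 467 kip·ft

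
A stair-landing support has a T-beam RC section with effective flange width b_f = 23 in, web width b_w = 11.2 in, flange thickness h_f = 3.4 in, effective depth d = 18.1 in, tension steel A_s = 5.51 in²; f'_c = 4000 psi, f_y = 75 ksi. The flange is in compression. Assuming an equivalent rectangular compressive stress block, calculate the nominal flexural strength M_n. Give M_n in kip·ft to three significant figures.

Tension: T = A_s f_y = 5.51 × 75 = 413.25 kips.
Try a within the flange: a = T/(0.85 f'_c b_f) = 413.25/(0.85 × 4 × 23) = 5.285 in.
a = 5.285 > h_f = 3.4 in: the block extends into the web. Split into flange-overhang and web parts.
C_f = 0.85 f'_c (b_f − b_w) h_f = 0.85 × 4 × (23 − 11.2) × 3.4 = 136.4 kips.
Remaining web compression depth: a_w = (T − C_f)/(0.85 f'_c b_w) = (413.25 − 136.4)/(0.85 × 4 × 11.2) = 7.270 in.
M_n = C_f(d − h_f/2) + (T − C_f)(d − a_w/2) = 136.4 × (18.1 − 1.7) + 276.85 × (18.1 − 3.635) = 2237.0 + 4004.6 = 6241.6 kip·in.
M_n = 6241.6/12 = 520.13 kip·ft.

M_n ≈ 520 kip·ft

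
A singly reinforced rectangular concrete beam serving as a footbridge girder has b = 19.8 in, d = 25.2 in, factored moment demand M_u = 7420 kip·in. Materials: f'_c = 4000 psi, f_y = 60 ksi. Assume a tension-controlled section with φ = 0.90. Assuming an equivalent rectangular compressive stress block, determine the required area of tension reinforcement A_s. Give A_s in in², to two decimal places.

A_s ≈ 6.11 in²

M_n = M_u/φ = 7420/0.90 = 8244.44 kip·in.
From M_n = 0.85 f'_c a b (d − a/2):
a = d − √(d² − 2M_n/(0.85 f'_c b)) = 25.2 − √(25.2² − 2 × 8244.44/(0.85 × 4 × 19.8)) = 5.449 in.
A_s = 0.85 f'_c a b / f_y = 0.85 × 4 × 5.449 × 19.8 / 60 = 6.114 in².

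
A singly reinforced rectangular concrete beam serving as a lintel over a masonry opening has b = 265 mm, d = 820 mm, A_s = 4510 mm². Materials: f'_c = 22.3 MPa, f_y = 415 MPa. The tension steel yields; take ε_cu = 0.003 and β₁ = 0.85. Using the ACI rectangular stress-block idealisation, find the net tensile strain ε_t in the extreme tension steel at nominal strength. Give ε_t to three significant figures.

a = A_s f_y/(0.85 f'_c b) = 372.61 mm.
β₁ = 0.85, so c = a/β₁ = 372.61/0.85 = 438.36 mm.
From the linear strain diagram with ε_cu = 0.003: ε_t = 0.003 (d − c)/c = 0.003 × (820 − 438.36)/438.36 = 0.00261.
ε_t < 0.004 — the section is over-reinforced for flexure under ACI limits.

ε_t ≈ 0.00261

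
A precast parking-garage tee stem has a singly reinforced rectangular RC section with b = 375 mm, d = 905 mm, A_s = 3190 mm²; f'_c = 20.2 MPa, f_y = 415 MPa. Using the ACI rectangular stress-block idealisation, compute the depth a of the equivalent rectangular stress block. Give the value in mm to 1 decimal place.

T = A_s f_y = 3190 × 415 = 1323850 N = 1323.85 kN.
Setting C = 0.85 f'_c a b equal to T: a = 1323850/(0.85 × 20.2 × 375) = 205.6 mm.

a ≈ 205.6 mm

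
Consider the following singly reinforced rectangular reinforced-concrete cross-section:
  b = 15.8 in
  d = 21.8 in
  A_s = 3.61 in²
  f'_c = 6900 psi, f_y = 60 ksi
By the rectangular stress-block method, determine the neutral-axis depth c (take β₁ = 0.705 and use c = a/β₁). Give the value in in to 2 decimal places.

c ≈ 3.32 in

T = A_s f_y = 3.61 × 60 = 216.6 kips.
a = T/(0.85 f'_c b) = 216.6/(0.85 × 6.9 × 15.8) = 2.3374 in.
With β₁ = 0.705, c = a/β₁ = 2.3374/0.705 = 3.32 in.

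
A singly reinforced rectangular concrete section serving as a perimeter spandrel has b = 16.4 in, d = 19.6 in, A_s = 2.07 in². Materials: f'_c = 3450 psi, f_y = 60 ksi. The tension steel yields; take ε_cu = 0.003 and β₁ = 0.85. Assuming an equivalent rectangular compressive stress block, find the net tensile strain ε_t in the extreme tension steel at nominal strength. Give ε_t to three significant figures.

a = A_s f_y/(0.85 f'_c b) = 2.582 in.
β₁ = 0.85, so c = a/β₁ = 2.582/0.85 = 3.038 in.
From the linear strain diagram with ε_cu = 0.003: ε_t = 0.003 (d − c)/c = 0.003 × (19.6 − 3.038)/3.038 = 0.0164.
Since ε_t ≥ 0.005, the section is tension-controlled.

ε_t ≈ 0.0164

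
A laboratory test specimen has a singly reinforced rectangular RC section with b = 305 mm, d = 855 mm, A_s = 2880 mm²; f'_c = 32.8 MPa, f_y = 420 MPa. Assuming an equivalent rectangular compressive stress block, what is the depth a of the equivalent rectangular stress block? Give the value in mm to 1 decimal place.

a ≈ 142.2 mm

T = A_s f_y = 2880 × 420 = 1209600 N = 1209.6 kN.
Setting C = 0.85 f'_c a b equal to T: a = 1209600/(0.85 × 32.8 × 305) = 142.2 mm.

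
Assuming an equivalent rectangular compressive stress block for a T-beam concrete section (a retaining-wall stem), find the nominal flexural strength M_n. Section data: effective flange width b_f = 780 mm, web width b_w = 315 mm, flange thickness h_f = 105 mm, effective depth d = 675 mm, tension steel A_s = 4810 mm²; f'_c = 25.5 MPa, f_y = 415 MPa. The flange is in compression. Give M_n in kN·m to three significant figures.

M_n ≈ 1230 kN·m

Tension: T = A_s f_y = 4810 × 415 = 1996150 N.
Try a within the flange: a = T/(0.85 f'_c b_f) = 1996150/(0.85 × 25.5 × 780) = 118.07 mm.
a = 118.07 > h_f = 105 mm: the block extends into the web. Split into flange-overhang and web parts.
C_f = 0.85 f'_c (b_f − b_w) h_f = 0.85 × 25.5 × (780 − 315) × 105 = 1058282 N.
Remaining web compression depth: a_w = (T − C_f)/(0.85 f'_c b_w) = (1996150 − 1058282)/(0.85 × 25.5 × 315) = 137.36 mm.
M_n = C_f(d − h_f/2) + (T − C_f)(d − a_w/2) = 1058282 × (675 − 52.5) + 937868 × (675 − 68.68) = 658.78 + 568.65 = 1227.43 × 10⁶ N·mm.
M_n = 1227.43 kN·m.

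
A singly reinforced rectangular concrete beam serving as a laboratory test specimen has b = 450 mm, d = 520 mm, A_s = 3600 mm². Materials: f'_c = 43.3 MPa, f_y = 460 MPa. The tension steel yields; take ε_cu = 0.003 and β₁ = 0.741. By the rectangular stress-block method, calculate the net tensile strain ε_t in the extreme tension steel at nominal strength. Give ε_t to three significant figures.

a = A_s f_y/(0.85 f'_c b) = 99.99 mm.
β₁ = 0.741, so c = a/β₁ = 99.99/0.741 = 134.94 mm.
From the linear strain diagram with ε_cu = 0.003: ε_t = 0.003 (d − c)/c = 0.003 × (520 − 134.94)/134.94 = 0.00856.
Since ε_t ≥ 0.005, the section is tension-controlled.

ε_t ≈ 0.00856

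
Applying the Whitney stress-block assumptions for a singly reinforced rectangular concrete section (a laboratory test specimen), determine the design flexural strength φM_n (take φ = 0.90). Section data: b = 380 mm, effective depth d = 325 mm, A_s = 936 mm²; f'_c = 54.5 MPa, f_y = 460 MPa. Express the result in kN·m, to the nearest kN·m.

φM_n ≈ 121 kN·m

T = A_s f_y = 936 × 460 = 430560 N = 430.56 kN.
From C = T: a = T/(0.85 f'_c b) = 430560/(0.85 × 54.5 × 380) = 24.46 mm.
M_n = T(d − a/2) = 430.56 kN × (325 − 12.23) mm = 134.67 kN·m.
φM_n = 0.90 × 134.67 = 121.20 kN·m.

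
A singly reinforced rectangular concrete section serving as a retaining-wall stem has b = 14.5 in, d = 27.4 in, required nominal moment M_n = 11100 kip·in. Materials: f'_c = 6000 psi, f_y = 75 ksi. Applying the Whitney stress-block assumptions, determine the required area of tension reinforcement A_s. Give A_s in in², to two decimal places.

A_s ≈ 6.09 in²

From M_n = 0.85 f'_c a b (d − a/2):
a = d − √(d² − 2M_n/(0.85 f'_c b)) = 27.4 − √(27.4² − 2 × 11100/(0.85 × 6 × 14.5)) = 6.174 in.
A_s = 0.85 f'_c a b / f_y = 0.85 × 6 × 6.174 × 14.5 / 75 = 6.088 in².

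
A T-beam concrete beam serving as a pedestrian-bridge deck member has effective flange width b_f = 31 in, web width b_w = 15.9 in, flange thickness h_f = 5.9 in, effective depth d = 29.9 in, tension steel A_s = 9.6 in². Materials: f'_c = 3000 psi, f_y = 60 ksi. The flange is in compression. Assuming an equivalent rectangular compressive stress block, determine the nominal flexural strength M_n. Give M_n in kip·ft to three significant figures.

M_n ≈ 1250 kip·ft

Tension: T = A_s f_y = 9.6 × 60 = 576 kips.
Try a within the flange: a = T/(0.85 f'_c b_f) = 576/(0.85 × 3 × 31) = 7.287 in.
a = 7.287 > h_f = 5.9 in: the block extends into the web. Split into flange-overhang and web parts.
C_f = 0.85 f'_c (b_f − b_w) h_f = 0.85 × 3 × (31 − 15.9) × 5.9 = 227.2 kips.
Remaining web compression depth: a_w = (T − C_f)/(0.85 f'_c b_w) = (576 − 227.2)/(0.85 × 3 × 15.9) = 8.603 in.
M_n = C_f(d − h_f/2) + (T − C_f)(d − a_w/2) = 227.2 × (29.9 − 2.95) + 348.8 × (29.9 − 4.3015) = 6123.0 + 8928.8 = 15051.8 kip·in.
M_n = 15051.8/12 = 1254.32 kip·ft.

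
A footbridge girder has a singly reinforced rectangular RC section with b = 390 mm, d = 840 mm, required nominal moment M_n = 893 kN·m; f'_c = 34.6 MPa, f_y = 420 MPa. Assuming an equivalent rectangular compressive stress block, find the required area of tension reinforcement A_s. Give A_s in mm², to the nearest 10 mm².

A_s ≈ 2690 mm²

With M_n = 0.85 f'_c a b (d − a/2), solve the quadratic for a:
a = d − √(d² − 2M_n/(0.85 f'_c b)) = 840 − √(840² − 2 × 893×10⁶/(0.85 × 34.6 × 390)) = 98.46 mm.
A_s = 0.85 f'_c a b / f_y = 0.85 × 34.6 × 98.46 × 390 / 420 = 2688.9 mm².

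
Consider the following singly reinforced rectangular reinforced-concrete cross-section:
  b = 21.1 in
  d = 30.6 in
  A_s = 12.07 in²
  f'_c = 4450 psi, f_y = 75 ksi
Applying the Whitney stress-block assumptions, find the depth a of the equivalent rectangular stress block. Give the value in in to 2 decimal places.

T = A_s f_y = 12.07 × 75 = 905.25 kips.
a = T/(0.85 f'_c b) = 905.25/(0.85 × 4.45 × 21.1) = 11.34 in.

a ≈ 11.34 in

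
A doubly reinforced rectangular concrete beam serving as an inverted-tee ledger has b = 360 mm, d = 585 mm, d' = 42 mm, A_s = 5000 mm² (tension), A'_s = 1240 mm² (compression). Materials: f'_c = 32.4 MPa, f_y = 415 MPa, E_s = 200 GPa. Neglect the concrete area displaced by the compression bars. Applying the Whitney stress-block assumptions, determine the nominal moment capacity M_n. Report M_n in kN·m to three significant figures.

Assume both tension and compression steel yield.
Net tension couple steel: A_s − A'_s = 3760 mm².
a = (A_s − A'_s) f_y / (0.85 f'_c b) = 1560400/(0.85 × 32.4 × 360) = 157.39 mm.
c = a/β₁ = 157.39/0.819 = 192.17 mm; ε'_s = 0.003(c − d')/c = 0.0023 ≥ f_y/E_s = 0.0021, so compression steel does yield.
M_n = (A_s − A'_s) f_y (d − a/2) + A'_s f_y (d − d') = [1560400 × (585 − 78.695) + 514600 × (585 − 42)] × 10⁻⁶ = 790.04 + 279.43 = 1069.47 kN·m.

M_n ≈ 1070 kN·m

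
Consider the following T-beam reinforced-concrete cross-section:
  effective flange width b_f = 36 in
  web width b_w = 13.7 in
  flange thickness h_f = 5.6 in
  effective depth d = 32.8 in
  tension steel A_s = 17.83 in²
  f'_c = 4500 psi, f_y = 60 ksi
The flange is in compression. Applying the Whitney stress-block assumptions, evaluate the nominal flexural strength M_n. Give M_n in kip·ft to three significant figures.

M_n ≈ 2530 kip·ft

Tension: T = A_s f_y = 17.83 × 60 = 1069.8 kips.
Try a within the flange: a = T/(0.85 f'_c b_f) = 1069.8/(0.85 × 4.5 × 36) = 7.769 in.
a = 7.769 > h_f = 5.6 in: the block extends into the web. Split into flange-overhang and web parts.
C_f = 0.85 f'_c (b_f − b_w) h_f = 0.85 × 4.5 × (36 − 13.7) × 5.6 = 477.7 kips.
Remaining web compression depth: a_w = (T − C_f)/(0.85 f'_c b_w) = (1069.8 − 477.7)/(0.85 × 4.5 × 13.7) = 11.299 in.
M_n = C_f(d − h_f/2) + (T − C_f)(d − a_w/2) = 477.7 × (32.8 − 2.8) + 592.1 × (32.8 − 5.6495) = 14331.0 + 16075.8 = 30406.8 kip·in.
M_n = 30406.8/12 = 2533.90 kip·ft.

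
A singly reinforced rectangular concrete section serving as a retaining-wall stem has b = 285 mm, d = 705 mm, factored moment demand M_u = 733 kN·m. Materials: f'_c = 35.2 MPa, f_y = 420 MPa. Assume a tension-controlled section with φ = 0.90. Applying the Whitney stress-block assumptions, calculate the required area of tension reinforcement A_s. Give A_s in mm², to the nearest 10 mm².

M_n = M_u/φ = 733/0.90 = 814.444 kN·m.
With M_n = 0.85 f'_c a b (d − a/2), solve the quadratic for a:
a = d − √(d² − 2M_n/(0.85 f'_c b)) = 705 − √(705² − 2 × 814.444×10⁶/(0.85 × 35.2 × 285)) = 151.83 mm.
A_s = 0.85 f'_c a b / f_y = 0.85 × 35.2 × 151.83 × 285 / 420 = 3082.6 mm².

A_s ≈ 3080 mm²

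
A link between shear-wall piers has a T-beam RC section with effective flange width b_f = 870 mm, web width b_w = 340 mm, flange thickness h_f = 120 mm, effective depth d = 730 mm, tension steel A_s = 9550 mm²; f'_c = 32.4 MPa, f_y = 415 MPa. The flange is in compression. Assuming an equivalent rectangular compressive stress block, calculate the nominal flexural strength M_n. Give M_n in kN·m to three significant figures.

M_n ≈ 2530 kN·m

Tension: T = A_s f_y = 9550 × 415 = 3963250 N.
Try a within the flange: a = T/(0.85 f'_c b_f) = 3963250/(0.85 × 32.4 × 870) = 165.41 mm.
a = 165.41 > h_f = 120 mm: the block extends into the web. Split into flange-overhang and web parts.
C_f = 0.85 f'_c (b_f − b_w) h_f = 0.85 × 32.4 × (870 − 340) × 120 = 1751544 N.
Remaining web compression depth: a_w = (T − C_f)/(0.85 f'_c b_w) = (3963250 − 1751544)/(0.85 × 32.4 × 340) = 236.20 mm.
M_n = C_f(d − h_f/2) + (T − C_f)(d − a_w/2) = 1751544 × (730 − 60) + 2211706 × (730 − 118.1) = 1173.53 + 1353.34 = 2526.87 × 10⁶ N·mm.
M_n = 2526.87 kN·m.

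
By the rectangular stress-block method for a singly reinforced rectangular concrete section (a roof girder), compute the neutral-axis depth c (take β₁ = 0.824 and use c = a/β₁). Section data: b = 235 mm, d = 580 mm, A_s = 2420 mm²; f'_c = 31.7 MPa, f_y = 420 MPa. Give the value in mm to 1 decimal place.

c ≈ 194.8 mm

T = A_s f_y = 2420 × 420 = 1016400 N = 1016.4 kN.
Setting C = 0.85 f'_c a b equal to T: a = 1016400/(0.85 × 31.7 × 235) = 160.516 mm.
With β₁ = 0.824, c = a/β₁ = 160.516/0.824 = 194.8 mm.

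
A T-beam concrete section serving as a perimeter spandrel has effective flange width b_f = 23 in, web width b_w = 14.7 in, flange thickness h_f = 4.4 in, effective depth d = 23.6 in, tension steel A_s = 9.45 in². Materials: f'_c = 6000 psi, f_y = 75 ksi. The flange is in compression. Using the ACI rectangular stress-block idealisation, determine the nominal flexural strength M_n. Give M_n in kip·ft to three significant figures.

Tension: T = A_s f_y = 9.45 × 75 = 708.75 kips.
Try a within the flange: a = T/(0.85 f'_c b_f) = 708.75/(0.85 × 6 × 23) = 6.042 in.
a = 6.042 > h_f = 4.4 in: the block extends into the web. Split into flange-overhang and web parts.
C_f = 0.85 f'_c (b_f − b_w) h_f = 0.85 × 6 × (23 − 14.7) × 4.4 = 186.3 kips.
Remaining web compression depth: a_w = (T − C_f)/(0.85 f'_c b_w) = (708.75 − 186.3)/(0.85 × 6 × 14.7) = 6.969 in.
M_n = C_f(d − h_f/2) + (T − C_f)(d − a_w/2) = 186.3 × (23.6 − 2.2) + 522.45 × (23.6 − 3.4845) = 3986.8 + 10509.3 = 14496.1 kip·in.
M_n = 14496.1/12 = 1208.01 kip·ft.

M_n ≈ 1210 kip·ft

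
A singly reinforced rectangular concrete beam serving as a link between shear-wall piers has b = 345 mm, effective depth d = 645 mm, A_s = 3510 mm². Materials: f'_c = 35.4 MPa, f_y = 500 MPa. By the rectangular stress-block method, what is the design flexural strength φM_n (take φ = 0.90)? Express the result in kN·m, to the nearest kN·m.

T = A_s f_y = 3510 × 500 = 1755000 N = 1755 kN.
From C = T: a = T/(0.85 f'_c b) = 1755000/(0.85 × 35.4 × 345) = 169.06 mm.
M_n = T(d − a/2) = 1755 kN × (645 − 84.53) mm = 983.62 kN·m.
φM_n = 0.90 × 983.62 = 885.26 kN·m.

φM_n ≈ 885 kN·m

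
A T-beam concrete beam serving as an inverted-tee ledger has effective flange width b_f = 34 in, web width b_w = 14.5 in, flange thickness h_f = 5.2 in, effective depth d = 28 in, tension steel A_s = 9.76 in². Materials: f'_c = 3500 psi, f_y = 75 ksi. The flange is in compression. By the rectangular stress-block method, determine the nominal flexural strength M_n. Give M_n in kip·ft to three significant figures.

Tension: T = A_s f_y = 9.76 × 75 = 732 kips.
Try a within the flange: a = T/(0.85 f'_c b_f) = 732/(0.85 × 3.5 × 34) = 7.237 in.
a = 7.237 > h_f = 5.2 in: the block extends into the web. Split into flange-overhang and web parts.
C_f = 0.85 f'_c (b_f − b_w) h_f = 0.85 × 3.5 × (34 − 14.5) × 5.2 = 301.7 kips.
Remaining web compression depth: a_w = (T − C_f)/(0.85 f'_c b_w) = (732 − 301.7)/(0.85 × 3.5 × 14.5) = 9.975 in.
M_n = C_f(d − h_f/2) + (T − C_f)(d − a_w/2) = 301.7 × (28 − 2.6) + 430.3 × (28 − 4.9875) = 7663.2 + 9902.3 = 17565.5 kip·in.
M_n = 17565.5/12 = 1463.79 kip·ft.

M_n ≈ 1460 kip·ft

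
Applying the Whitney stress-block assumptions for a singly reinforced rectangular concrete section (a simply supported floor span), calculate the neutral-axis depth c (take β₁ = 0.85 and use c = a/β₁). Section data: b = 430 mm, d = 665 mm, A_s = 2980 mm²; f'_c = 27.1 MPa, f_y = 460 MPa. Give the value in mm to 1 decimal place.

T = A_s f_y = 2980 × 460 = 1370800 N = 1370.8 kN.
Setting C = 0.85 f'_c a b equal to T: a = 1370800/(0.85 × 27.1 × 430) = 138.394 mm.
With β₁ = 0.85, c = a/β₁ = 138.394/0.85 = 162.8 mm.

c ≈ 162.8 mm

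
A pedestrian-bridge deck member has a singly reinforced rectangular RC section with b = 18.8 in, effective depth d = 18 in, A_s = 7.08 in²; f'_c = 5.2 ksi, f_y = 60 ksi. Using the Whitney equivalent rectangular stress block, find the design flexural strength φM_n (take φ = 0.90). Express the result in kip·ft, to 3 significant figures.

φM_n ≈ 492 kip·ft

T = A_s f_y = 7.08 × 60 = 424.8 kips.
a = T/(0.85 f'_c b) = 424.8/(0.85 × 5.2 × 18.8) = 5.112 in.
M_n = T(d − a/2) = 424.8 × (18 − 2.556) = 6560.6 kip·in = 6560.6/12 = 546.72 kip·ft.
φM_n = 0.90 × 546.72 = 492.05 kip·ft.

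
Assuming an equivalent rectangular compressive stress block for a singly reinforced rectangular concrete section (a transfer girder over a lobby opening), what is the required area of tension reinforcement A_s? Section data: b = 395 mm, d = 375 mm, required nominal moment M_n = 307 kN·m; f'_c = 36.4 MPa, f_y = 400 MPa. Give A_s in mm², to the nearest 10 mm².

With M_n = 0.85 f'_c a b (d − a/2), solve the quadratic for a:
a = d − √(d² − 2M_n/(0.85 f'_c b)) = 375 − √(375² − 2 × 307×10⁶/(0.85 × 36.4 × 395)) = 74.36 mm.
A_s = 0.85 f'_c a b / f_y = 0.85 × 36.4 × 74.36 × 395 / 400 = 2271.9 mm².

A_s ≈ 2270 mm²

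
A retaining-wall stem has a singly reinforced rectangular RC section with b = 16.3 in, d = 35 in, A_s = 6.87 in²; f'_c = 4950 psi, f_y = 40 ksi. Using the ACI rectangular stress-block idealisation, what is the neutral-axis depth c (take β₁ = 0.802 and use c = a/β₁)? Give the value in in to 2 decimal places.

c ≈ 5.00 in

T = A_s f_y = 6.87 × 40 = 274.8 kips.
a = T/(0.85 f'_c b) = 274.8/(0.85 × 4.95 × 16.3) = 4.0069 in.
With β₁ = 0.802, c = a/β₁ = 4.0069/0.802 = 5.00 in.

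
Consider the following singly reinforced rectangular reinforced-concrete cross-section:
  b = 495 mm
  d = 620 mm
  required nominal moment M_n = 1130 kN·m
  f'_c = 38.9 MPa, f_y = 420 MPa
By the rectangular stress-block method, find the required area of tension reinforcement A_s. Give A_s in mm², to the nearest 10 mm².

With M_n = 0.85 f'_c a b (d − a/2), solve the quadratic for a:
a = d − √(d² − 2M_n/(0.85 f'_c b)) = 620 − √(620² − 2 × 1130×10⁶/(0.85 × 38.9 × 495)) = 123.69 mm.
A_s = 0.85 f'_c a b / f_y = 0.85 × 38.9 × 123.69 × 495 / 420 = 4820.1 mm².

A_s ≈ 4820 mm²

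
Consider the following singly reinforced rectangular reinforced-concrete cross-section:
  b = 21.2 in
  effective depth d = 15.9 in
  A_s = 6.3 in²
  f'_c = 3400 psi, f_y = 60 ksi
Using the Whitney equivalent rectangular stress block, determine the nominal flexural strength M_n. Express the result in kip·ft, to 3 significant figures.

M_n ≈ 404 kip·ft

T = A_s f_y = 6.3 × 60 = 378 kips.
a = T/(0.85 f'_c b) = 378/(0.85 × 3.4 × 21.2) = 6.170 in.
M_n = T(d − a/2) = 378 × (15.9 − 3.085) = 4844.1 kip·in = 4844.1/12 = 403.68 kip·ft.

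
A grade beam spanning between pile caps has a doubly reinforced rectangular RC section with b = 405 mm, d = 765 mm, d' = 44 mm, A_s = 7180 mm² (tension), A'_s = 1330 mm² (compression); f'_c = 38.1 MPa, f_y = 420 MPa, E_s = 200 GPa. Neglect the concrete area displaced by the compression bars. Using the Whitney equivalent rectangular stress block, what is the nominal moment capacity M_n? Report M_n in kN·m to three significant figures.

M_n ≈ 2050 kN·m

Assume both tension and compression steel yield.
Net tension couple steel: A_s − A'_s = 5850 mm².
a = (A_s − A'_s) f_y / (0.85 f'_c b) = 2457000/(0.85 × 38.1 × 405) = 187.33 mm.
c = a/β₁ = 187.33/0.778 = 240.78 mm; ε'_s = 0.003(c − d')/c = 0.0025 ≥ f_y/E_s = 0.0021, so compression steel does yield.
M_n = (A_s − A'_s) f_y (d − a/2) + A'_s f_y (d − d') = [2457000 × (765 − 93.665) + 558600 × (765 − 44)] × 10⁻⁶ = 1649.47 + 402.75 = 2052.22 kN·m.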